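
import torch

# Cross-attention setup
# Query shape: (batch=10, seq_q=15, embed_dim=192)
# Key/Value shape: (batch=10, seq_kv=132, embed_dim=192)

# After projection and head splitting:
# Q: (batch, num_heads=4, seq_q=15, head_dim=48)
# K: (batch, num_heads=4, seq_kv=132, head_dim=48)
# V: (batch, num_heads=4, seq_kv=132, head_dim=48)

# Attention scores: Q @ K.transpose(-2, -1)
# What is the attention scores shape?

Input shape: (10, 15, 192)
Output shape: (10, 4, 15, 132)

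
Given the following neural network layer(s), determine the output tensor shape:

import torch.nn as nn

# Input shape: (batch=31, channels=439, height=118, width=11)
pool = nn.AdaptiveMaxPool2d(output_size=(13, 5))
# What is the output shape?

Input shape: (31, 439, 118, 11)
Output shape: (31, 439, 13, 5)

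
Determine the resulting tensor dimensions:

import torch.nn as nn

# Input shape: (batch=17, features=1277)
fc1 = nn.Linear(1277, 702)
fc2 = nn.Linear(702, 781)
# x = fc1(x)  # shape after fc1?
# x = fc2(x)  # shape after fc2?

Input shape: (17, 1277)
  -> after fc1: (17, 702)
Output shape: (17, 781)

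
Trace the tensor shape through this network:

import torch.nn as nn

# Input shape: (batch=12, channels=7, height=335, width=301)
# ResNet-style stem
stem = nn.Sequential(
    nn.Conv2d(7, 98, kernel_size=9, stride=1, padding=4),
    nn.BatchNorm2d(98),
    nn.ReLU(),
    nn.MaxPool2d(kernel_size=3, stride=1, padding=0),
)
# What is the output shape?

Input shape: (12, 7, 335, 301)
  -> after Conv2d 9x9 stride=1: (12, 98, 335, 301)
Output shape: (12, 98, 333, 299)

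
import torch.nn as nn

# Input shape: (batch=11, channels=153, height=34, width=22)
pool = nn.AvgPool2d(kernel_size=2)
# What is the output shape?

Input shape: (11, 153, 34, 22)
Output shape: (11, 153, 17, 11)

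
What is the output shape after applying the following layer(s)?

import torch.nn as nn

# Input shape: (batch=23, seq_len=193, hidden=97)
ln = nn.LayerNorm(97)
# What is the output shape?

Input shape: (23, 193, 97)
Output shape: (23, 193, 97)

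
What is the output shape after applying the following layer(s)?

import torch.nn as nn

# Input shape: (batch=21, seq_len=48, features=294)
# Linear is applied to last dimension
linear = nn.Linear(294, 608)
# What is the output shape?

Input shape: (21, 48, 294)
Output shape: (21, 48, 608)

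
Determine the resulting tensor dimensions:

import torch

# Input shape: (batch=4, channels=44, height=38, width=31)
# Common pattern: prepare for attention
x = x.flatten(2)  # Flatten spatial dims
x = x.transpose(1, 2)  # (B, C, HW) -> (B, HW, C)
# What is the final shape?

Input shape: (4, 44, 38, 31)
  -> after flatten(2): (4, 44, 1178)
Output shape: (4, 1178, 44)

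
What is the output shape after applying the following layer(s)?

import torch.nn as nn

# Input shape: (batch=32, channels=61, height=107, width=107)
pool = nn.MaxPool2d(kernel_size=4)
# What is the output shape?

Input shape: (32, 61, 107, 107)
Output shape: (32, 61, 26, 26)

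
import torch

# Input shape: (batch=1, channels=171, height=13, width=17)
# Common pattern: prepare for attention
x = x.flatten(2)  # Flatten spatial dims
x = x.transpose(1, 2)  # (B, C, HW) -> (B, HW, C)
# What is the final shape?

Input shape: (1, 171, 13, 17)
  -> after flatten(2): (1, 171, 221)
Output shape: (1, 221, 171)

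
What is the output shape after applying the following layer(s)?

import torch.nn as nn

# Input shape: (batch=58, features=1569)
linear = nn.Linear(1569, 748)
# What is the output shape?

Input shape: (58, 1569)
Output shape: (58, 748)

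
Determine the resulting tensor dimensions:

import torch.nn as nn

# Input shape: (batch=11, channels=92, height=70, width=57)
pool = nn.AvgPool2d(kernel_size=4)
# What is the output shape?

Input shape: (11, 92, 70, 57)
Output shape: (11, 92, 17, 14)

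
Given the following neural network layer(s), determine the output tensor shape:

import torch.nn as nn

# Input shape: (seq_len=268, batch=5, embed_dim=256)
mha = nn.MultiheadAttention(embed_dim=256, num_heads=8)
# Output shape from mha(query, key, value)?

Input shape: (268, 5, 256)
Output shape: (268, 5, 256)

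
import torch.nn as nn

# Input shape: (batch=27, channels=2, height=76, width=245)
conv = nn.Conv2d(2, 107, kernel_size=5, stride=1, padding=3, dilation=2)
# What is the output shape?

Input shape: (27, 2, 76, 245)
Output shape: (27, 107, 74, 243)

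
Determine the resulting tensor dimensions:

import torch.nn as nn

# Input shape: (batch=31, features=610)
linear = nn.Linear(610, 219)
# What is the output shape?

Input shape: (31, 610)
Output shape: (31, 219)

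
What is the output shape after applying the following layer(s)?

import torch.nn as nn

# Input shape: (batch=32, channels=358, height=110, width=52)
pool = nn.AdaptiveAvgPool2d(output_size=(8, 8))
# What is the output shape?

Input shape: (32, 358, 110, 52)
Output shape: (32, 358, 8, 8)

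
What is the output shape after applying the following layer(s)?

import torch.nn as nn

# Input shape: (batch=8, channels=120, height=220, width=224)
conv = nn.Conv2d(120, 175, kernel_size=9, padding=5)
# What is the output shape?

Input shape: (8, 120, 220, 224)
Output shape: (8, 175, 222, 226)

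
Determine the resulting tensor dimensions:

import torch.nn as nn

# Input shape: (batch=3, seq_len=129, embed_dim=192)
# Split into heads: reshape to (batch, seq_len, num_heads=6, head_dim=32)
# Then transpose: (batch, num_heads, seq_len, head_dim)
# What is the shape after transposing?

Input shape: (3, 129, 192)
  -> after reshape: (3, 129, 6, 32)
Output shape: (3, 6, 129, 32)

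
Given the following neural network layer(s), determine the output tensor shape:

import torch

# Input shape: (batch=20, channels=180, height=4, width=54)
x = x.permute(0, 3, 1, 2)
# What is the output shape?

Input shape: (20, 180, 4, 54)
Output shape: (20, 54, 180, 4)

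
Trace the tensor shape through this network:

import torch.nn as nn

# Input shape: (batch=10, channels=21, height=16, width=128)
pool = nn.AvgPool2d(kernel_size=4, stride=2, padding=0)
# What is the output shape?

Input shape: (10, 21, 16, 128)
Output shape: (10, 21, 7, 63)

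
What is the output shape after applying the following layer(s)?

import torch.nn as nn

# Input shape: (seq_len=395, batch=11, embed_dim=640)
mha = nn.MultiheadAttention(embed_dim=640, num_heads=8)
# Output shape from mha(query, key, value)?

Input shape: (395, 11, 640)
Output shape: (395, 11, 640)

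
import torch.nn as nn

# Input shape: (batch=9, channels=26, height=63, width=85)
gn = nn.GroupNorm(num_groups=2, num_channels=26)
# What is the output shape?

Input shape: (9, 26, 63, 85)
Output shape: (9, 26, 63, 85)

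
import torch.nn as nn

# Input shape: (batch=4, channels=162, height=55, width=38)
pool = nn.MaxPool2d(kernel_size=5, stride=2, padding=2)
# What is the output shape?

Input shape: (4, 162, 55, 38)
Output shape: (4, 162, 28, 19)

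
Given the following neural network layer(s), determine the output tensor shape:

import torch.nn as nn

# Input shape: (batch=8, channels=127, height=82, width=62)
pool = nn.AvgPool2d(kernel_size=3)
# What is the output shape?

Input shape: (8, 127, 82, 62)
Output shape: (8, 127, 27, 20)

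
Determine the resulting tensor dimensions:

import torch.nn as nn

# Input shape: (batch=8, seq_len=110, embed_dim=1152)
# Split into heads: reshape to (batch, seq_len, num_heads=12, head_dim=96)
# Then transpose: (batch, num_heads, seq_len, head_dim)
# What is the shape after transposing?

Input shape: (8, 110, 1152)
  -> after reshape: (8, 110, 12, 96)
Output shape: (8, 12, 110, 96)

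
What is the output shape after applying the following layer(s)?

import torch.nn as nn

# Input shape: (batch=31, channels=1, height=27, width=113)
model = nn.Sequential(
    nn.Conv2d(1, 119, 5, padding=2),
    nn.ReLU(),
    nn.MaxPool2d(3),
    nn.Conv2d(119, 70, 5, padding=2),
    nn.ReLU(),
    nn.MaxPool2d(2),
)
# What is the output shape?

Input shape: (31, 1, 27, 113)
  -> after first Conv2d: (31, 119, 27, 113)
  -> after first MaxPool2d: (31, 119, 9, 37)
  -> after second Conv2d: (31, 70, 9, 37)
Output shape: (31, 70, 4, 18)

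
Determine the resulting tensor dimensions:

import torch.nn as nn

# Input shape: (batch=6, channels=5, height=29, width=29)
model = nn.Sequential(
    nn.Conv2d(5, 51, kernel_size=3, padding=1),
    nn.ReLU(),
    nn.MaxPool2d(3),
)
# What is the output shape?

Input shape: (6, 5, 29, 29)
  -> after Conv2d: (6, 51, 29, 29)
  -> after ReLU: (6, 51, 29, 29)
Output shape: (6, 51, 9, 9)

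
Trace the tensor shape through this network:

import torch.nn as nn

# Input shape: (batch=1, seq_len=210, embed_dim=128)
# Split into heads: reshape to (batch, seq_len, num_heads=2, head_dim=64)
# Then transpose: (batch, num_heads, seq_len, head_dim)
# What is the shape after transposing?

Input shape: (1, 210, 128)
  -> after reshape: (1, 210, 2, 64)
Output shape: (1, 2, 210, 64)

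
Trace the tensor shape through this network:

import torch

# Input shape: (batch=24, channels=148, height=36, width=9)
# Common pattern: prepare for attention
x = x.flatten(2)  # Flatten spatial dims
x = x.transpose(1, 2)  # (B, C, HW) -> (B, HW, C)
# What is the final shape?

Input shape: (24, 148, 36, 9)
  -> after flatten(2): (24, 148, 324)
Output shape: (24, 324, 148)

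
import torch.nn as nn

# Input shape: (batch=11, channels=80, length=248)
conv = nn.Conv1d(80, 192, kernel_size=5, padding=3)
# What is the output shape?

Input shape: (11, 80, 248)
Output shape: (11, 192, 250)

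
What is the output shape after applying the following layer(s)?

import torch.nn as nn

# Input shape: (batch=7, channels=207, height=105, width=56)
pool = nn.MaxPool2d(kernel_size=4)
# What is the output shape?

Input shape: (7, 207, 105, 56)
Output shape: (7, 207, 26, 14)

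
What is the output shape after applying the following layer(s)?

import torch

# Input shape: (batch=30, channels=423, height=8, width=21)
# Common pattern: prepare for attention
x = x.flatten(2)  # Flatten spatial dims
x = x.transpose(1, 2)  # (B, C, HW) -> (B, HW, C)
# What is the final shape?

Input shape: (30, 423, 8, 21)
  -> after flatten(2): (30, 423, 168)
Output shape: (30, 168, 423)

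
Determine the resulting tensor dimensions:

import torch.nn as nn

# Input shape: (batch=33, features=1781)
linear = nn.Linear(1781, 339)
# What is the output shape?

Input shape: (33, 1781)
Output shape: (33, 339)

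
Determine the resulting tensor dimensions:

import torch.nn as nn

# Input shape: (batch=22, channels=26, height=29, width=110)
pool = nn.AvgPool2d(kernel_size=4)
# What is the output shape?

Input shape: (22, 26, 29, 110)
Output shape: (22, 26, 7, 27)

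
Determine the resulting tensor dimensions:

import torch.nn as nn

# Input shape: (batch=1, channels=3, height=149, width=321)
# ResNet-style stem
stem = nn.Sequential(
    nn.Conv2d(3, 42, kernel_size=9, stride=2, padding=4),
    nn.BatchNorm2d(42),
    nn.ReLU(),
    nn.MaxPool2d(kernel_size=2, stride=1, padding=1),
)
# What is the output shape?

Input shape: (1, 3, 149, 321)
  -> after Conv2d 9x9 stride=2: (1, 42, 75, 161)
Output shape: (1, 42, 76, 162)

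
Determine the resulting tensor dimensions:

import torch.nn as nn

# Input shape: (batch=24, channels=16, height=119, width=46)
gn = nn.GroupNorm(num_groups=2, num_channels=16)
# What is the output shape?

Input shape: (24, 16, 119, 46)
Output shape: (24, 16, 119, 46)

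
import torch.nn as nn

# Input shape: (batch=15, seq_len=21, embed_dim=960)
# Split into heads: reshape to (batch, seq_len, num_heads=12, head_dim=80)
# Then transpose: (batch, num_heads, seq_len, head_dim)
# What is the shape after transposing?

Input shape: (15, 21, 960)
  -> after reshape: (15, 21, 12, 80)
Output shape: (15, 12, 21, 80)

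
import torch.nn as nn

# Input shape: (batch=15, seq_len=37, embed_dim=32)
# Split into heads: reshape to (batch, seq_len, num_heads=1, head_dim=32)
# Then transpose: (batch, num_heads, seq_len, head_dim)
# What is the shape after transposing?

Input shape: (15, 37, 32)
  -> after reshape: (15, 37, 1, 32)
Output shape: (15, 1, 37, 32)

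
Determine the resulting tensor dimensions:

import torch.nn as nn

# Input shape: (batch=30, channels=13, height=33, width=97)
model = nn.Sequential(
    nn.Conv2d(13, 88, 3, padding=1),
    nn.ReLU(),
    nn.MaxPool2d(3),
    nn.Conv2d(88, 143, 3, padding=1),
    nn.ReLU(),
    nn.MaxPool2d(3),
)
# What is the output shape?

Input shape: (30, 13, 33, 97)
  -> after first Conv2d: (30, 88, 33, 97)
  -> after first MaxPool2d: (30, 88, 11, 32)
  -> after second Conv2d: (30, 143, 11, 32)
Output shape: (30, 143, 3, 10)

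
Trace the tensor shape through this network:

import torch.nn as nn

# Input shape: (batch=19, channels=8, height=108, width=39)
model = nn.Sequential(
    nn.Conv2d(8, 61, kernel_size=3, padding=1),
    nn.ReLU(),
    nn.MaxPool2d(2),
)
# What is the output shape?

Input shape: (19, 8, 108, 39)
  -> after Conv2d: (19, 61, 108, 39)
  -> after ReLU: (19, 61, 108, 39)
Output shape: (19, 61, 54, 19)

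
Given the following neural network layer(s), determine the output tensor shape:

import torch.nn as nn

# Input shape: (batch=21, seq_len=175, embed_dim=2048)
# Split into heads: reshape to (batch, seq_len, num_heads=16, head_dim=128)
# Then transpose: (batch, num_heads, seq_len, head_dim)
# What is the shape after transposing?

Input shape: (21, 175, 2048)
  -> after reshape: (21, 175, 16, 128)
Output shape: (21, 16, 175, 128)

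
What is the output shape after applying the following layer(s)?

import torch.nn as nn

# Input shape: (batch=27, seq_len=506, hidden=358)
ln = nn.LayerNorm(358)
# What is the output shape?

Input shape: (27, 506, 358)
Output shape: (27, 506, 358)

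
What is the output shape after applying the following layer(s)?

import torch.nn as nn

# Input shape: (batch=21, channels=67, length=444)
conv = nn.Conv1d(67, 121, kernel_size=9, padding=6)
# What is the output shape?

Input shape: (21, 67, 444)
Output shape: (21, 121, 448)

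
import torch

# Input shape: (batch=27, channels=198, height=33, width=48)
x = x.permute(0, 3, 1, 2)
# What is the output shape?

Input shape: (27, 198, 33, 48)
Output shape: (27, 48, 198, 33)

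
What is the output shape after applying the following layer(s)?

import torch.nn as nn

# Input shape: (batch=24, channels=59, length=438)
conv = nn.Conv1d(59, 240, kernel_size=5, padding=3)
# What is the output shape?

Input shape: (24, 59, 438)
Output shape: (24, 240, 440)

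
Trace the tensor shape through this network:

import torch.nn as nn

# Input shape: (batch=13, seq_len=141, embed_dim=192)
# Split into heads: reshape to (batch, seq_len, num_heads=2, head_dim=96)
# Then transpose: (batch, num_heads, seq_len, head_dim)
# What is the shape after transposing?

Input shape: (13, 141, 192)
  -> after reshape: (13, 141, 2, 96)
Output shape: (13, 2, 141, 96)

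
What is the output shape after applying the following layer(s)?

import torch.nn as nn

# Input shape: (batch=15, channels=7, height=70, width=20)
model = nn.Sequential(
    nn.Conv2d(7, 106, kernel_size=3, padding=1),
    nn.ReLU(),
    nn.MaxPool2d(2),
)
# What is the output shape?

Input shape: (15, 7, 70, 20)
  -> after Conv2d: (15, 106, 70, 20)
  -> after ReLU: (15, 106, 70, 20)
Output shape: (15, 106, 35, 10)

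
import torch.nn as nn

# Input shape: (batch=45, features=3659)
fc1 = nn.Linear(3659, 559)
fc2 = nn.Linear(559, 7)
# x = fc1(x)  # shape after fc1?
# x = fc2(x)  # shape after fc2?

Input shape: (45, 3659)
  -> after fc1: (45, 559)
Output shape: (45, 7)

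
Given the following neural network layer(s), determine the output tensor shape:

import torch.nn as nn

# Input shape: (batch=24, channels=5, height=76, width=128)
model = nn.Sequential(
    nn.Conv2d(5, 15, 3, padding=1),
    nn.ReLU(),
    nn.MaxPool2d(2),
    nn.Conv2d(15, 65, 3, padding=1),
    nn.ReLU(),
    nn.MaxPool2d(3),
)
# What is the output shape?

Input shape: (24, 5, 76, 128)
  -> after first Conv2d: (24, 15, 76, 128)
  -> after first MaxPool2d: (24, 15, 38, 64)
  -> after second Conv2d: (24, 65, 38, 64)
Output shape: (24, 65, 12, 21)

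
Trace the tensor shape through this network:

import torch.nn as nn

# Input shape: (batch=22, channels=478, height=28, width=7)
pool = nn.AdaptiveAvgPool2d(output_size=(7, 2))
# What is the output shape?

Input shape: (22, 478, 28, 7)
Output shape: (22, 478, 7, 2)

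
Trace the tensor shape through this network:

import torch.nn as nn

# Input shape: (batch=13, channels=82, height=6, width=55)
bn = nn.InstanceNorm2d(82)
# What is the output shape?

Input shape: (13, 82, 6, 55)
Output shape: (13, 82, 6, 55)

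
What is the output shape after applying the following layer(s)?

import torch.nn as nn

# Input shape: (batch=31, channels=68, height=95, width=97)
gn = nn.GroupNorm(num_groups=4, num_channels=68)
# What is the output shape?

Input shape: (31, 68, 95, 97)
Output shape: (31, 68, 95, 97)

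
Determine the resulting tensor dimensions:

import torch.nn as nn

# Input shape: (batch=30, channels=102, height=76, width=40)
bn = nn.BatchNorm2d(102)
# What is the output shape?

Input shape: (30, 102, 76, 40)
Output shape: (30, 102, 76, 40)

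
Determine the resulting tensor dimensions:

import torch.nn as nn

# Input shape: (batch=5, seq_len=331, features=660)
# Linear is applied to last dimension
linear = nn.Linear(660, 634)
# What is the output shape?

Input shape: (5, 331, 660)
Output shape: (5, 331, 634)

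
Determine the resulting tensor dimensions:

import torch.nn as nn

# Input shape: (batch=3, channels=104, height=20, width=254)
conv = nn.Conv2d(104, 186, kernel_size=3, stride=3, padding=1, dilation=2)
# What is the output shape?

Input shape: (3, 104, 20, 254)
Output shape: (3, 186, 6, 84)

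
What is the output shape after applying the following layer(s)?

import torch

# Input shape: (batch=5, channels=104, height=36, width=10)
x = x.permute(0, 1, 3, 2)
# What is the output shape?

Input shape: (5, 104, 36, 10)
Output shape: (5, 104, 10, 36)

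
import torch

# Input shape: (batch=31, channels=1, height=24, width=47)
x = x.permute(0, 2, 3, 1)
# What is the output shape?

Input shape: (31, 1, 24, 47)
Output shape: (31, 24, 47, 1)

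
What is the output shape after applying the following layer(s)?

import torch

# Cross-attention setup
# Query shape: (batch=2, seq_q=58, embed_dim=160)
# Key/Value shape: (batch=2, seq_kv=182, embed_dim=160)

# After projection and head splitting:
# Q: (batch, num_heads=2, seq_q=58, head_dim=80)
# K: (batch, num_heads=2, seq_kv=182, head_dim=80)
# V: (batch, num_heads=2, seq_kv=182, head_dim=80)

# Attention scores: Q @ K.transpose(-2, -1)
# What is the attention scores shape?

Input shape: (2, 58, 160)
Output shape: (2, 2, 58, 182)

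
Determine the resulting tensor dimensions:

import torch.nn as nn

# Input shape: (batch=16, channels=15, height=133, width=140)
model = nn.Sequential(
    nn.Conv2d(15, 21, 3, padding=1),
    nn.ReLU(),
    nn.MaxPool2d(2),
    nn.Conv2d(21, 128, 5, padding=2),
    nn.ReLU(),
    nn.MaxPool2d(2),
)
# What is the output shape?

Input shape: (16, 15, 133, 140)
  -> after first Conv2d: (16, 21, 133, 140)
  -> after first MaxPool2d: (16, 21, 66, 70)
  -> after second Conv2d: (16, 128, 66, 70)
Output shape: (16, 128, 33, 35)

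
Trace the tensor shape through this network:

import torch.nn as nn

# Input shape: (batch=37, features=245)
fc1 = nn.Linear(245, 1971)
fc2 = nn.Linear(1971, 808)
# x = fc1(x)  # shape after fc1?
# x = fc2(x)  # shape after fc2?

Input shape: (37, 245)
  -> after fc1: (37, 1971)
Output shape: (37, 808)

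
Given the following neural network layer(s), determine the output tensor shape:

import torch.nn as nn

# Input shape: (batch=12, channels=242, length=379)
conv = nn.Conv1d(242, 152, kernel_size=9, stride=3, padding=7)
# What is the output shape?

Input shape: (12, 242, 379)
Output shape: (12, 152, 129)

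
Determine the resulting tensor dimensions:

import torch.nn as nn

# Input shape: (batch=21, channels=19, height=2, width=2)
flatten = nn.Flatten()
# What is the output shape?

Input shape: (21, 19, 2, 2)
Output shape: (21, 76)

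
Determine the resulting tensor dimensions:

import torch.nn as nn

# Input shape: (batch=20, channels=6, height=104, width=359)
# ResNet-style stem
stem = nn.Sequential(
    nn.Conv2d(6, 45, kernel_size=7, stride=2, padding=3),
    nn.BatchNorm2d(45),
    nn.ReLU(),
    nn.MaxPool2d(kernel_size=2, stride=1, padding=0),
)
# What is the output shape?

Input shape: (20, 6, 104, 359)
  -> after Conv2d 7x7 stride=2: (20, 45, 52, 180)
Output shape: (20, 45, 51, 179)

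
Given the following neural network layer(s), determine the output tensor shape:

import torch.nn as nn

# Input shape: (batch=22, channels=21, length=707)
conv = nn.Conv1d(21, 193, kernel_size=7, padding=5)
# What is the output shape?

Input shape: (22, 21, 707)
Output shape: (22, 193, 711)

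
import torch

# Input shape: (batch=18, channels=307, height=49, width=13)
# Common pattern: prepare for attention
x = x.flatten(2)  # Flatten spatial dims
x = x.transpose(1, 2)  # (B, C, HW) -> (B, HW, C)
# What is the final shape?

Input shape: (18, 307, 49, 13)
  -> after flatten(2): (18, 307, 637)
Output shape: (18, 637, 307)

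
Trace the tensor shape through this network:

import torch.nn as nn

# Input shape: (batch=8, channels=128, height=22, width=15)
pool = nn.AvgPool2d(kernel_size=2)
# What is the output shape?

Input shape: (8, 128, 22, 15)
Output shape: (8, 128, 11, 7)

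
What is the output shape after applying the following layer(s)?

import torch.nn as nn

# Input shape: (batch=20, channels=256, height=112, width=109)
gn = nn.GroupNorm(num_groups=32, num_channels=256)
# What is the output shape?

Input shape: (20, 256, 112, 109)
Output shape: (20, 256, 112, 109)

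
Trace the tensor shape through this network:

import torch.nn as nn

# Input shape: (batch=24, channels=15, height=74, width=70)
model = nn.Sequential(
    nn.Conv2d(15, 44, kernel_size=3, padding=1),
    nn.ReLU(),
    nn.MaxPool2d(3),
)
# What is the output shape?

Input shape: (24, 15, 74, 70)
  -> after Conv2d: (24, 44, 74, 70)
  -> after ReLU: (24, 44, 74, 70)
Output shape: (24, 44, 24, 23)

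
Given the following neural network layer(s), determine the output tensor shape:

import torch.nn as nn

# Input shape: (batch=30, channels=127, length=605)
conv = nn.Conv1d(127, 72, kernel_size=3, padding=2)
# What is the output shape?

Input shape: (30, 127, 605)
Output shape: (30, 72, 607)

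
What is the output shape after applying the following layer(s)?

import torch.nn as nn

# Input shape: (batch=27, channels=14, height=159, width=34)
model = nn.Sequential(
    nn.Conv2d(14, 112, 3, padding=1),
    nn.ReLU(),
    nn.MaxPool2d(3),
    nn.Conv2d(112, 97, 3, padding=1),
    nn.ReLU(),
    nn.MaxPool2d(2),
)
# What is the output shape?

Input shape: (27, 14, 159, 34)
  -> after first Conv2d: (27, 112, 159, 34)
  -> after first MaxPool2d: (27, 112, 53, 11)
  -> after second Conv2d: (27, 97, 53, 11)
Output shape: (27, 97, 26, 5)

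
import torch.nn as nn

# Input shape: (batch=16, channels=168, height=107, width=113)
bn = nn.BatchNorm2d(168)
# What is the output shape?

Input shape: (16, 168, 107, 113)
Output shape: (16, 168, 107, 113)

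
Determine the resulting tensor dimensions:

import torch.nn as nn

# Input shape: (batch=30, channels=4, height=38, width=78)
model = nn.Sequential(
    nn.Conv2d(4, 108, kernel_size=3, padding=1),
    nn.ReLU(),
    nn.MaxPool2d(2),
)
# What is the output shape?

Input shape: (30, 4, 38, 78)
  -> after Conv2d: (30, 108, 38, 78)
  -> after ReLU: (30, 108, 38, 78)
Output shape: (30, 108, 19, 39)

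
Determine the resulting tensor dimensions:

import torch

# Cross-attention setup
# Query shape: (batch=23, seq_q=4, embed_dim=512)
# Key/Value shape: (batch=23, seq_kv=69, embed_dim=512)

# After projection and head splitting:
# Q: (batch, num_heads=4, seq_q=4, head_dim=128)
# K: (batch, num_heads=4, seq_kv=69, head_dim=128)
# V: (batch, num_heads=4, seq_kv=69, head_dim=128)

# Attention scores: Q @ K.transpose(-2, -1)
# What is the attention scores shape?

Input shape: (23, 4, 512)
Output shape: (23, 4, 4, 69)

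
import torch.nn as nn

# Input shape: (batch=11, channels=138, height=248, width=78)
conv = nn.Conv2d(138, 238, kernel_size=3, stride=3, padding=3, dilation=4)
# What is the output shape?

Input shape: (11, 138, 248, 78)
Output shape: (11, 238, 82, 26)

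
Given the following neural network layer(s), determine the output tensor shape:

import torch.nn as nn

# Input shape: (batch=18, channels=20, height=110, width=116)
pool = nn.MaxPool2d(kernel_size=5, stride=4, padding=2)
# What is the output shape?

Input shape: (18, 20, 110, 116)
Output shape: (18, 20, 28, 29)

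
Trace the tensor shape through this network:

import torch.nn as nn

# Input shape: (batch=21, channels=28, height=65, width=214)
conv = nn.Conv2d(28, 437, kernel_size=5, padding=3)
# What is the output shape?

Input shape: (21, 28, 65, 214)
Output shape: (21, 437, 67, 216)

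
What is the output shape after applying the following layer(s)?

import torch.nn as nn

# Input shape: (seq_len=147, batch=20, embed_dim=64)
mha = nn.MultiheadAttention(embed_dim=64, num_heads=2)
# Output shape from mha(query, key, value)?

Input shape: (147, 20, 64)
Output shape: (147, 20, 64)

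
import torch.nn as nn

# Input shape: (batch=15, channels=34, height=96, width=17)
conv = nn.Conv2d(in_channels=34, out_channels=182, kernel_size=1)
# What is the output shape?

Input shape: (15, 34, 96, 17)
Output shape: (15, 182, 96, 17)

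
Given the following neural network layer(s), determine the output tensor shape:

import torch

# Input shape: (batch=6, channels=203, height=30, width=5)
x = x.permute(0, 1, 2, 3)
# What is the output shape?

Input shape: (6, 203, 30, 5)
Output shape: (6, 203, 30, 5)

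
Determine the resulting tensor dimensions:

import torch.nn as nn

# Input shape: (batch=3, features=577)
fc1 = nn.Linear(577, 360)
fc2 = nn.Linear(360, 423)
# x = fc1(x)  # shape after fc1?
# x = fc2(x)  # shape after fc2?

Input shape: (3, 577)
  -> after fc1: (3, 360)
Output shape: (3, 423)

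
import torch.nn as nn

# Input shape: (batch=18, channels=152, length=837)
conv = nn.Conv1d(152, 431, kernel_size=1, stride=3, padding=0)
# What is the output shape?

Input shape: (18, 152, 837)
Output shape: (18, 431, 279)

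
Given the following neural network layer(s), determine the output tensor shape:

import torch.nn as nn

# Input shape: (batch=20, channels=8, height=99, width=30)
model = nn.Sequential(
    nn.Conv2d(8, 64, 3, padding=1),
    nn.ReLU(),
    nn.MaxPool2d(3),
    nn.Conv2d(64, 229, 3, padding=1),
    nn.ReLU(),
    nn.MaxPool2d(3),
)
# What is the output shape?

Input shape: (20, 8, 99, 30)
  -> after first Conv2d: (20, 64, 99, 30)
  -> after first MaxPool2d: (20, 64, 33, 10)
  -> after second Conv2d: (20, 229, 33, 10)
Output shape: (20, 229, 11, 3)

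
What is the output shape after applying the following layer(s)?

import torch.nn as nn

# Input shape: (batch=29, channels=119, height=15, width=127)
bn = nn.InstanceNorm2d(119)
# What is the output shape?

Input shape: (29, 119, 15, 127)
Output shape: (29, 119, 15, 127)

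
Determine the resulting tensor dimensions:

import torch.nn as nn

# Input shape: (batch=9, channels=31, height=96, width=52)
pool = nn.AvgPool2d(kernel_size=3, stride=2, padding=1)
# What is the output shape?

Input shape: (9, 31, 96, 52)
Output shape: (9, 31, 48, 26)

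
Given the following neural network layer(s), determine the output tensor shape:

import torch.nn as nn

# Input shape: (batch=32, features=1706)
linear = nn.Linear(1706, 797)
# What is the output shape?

Input shape: (32, 1706)
Output shape: (32, 797)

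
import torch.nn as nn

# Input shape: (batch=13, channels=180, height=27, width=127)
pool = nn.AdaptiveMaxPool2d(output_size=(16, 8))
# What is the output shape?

Input shape: (13, 180, 27, 127)
Output shape: (13, 180, 16, 8)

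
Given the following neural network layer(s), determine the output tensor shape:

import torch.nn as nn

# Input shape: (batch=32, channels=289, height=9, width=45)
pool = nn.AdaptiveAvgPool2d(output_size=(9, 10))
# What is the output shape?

Input shape: (32, 289, 9, 45)
Output shape: (32, 289, 9, 10)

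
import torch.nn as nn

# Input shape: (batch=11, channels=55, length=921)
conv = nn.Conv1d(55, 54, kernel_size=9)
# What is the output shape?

Input shape: (11, 55, 921)
Output shape: (11, 54, 913)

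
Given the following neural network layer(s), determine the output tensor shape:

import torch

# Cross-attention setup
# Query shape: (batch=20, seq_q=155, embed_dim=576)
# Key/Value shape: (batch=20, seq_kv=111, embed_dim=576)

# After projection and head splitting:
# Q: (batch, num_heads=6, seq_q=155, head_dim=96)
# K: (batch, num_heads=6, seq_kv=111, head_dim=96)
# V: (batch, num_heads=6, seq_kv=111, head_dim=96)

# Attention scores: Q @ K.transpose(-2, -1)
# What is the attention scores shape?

Input shape: (20, 155, 576)
Output shape: (20, 6, 155, 111)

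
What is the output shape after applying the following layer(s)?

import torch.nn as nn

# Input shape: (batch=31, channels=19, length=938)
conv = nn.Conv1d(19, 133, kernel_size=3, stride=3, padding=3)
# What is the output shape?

Input shape: (31, 19, 938)
Output shape: (31, 133, 314)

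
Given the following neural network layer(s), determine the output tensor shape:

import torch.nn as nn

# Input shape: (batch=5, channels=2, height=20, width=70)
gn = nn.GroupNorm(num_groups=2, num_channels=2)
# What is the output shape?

Input shape: (5, 2, 20, 70)
Output shape: (5, 2, 20, 70)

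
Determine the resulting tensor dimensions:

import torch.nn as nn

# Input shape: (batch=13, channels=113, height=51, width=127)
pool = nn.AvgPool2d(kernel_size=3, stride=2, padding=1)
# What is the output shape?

Input shape: (13, 113, 51, 127)
Output shape: (13, 113, 26, 64)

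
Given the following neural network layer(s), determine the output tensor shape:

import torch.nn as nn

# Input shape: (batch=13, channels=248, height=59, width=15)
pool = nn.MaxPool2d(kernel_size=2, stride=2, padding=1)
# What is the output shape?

Input shape: (13, 248, 59, 15)
Output shape: (13, 248, 30, 8)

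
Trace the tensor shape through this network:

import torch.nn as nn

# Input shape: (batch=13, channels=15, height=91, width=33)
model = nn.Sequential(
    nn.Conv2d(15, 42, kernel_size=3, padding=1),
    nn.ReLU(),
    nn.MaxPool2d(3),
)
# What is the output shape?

Input shape: (13, 15, 91, 33)
  -> after Conv2d: (13, 42, 91, 33)
  -> after ReLU: (13, 42, 91, 33)
Output shape: (13, 42, 30, 11)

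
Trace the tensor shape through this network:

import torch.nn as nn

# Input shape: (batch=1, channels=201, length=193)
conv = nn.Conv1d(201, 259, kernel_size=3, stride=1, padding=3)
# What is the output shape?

Input shape: (1, 201, 193)
Output shape: (1, 259, 197)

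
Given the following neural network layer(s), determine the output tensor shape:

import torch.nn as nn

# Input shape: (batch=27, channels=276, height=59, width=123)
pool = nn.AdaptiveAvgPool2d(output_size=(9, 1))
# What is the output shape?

Input shape: (27, 276, 59, 123)
Output shape: (27, 276, 9, 1)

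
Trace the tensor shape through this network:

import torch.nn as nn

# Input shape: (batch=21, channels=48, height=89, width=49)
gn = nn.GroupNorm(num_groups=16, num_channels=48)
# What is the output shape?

Input shape: (21, 48, 89, 49)
Output shape: (21, 48, 89, 49)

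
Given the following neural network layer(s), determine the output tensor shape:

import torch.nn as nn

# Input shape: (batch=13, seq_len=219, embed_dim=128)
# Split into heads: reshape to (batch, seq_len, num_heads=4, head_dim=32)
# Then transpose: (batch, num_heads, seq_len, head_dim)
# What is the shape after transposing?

Input shape: (13, 219, 128)
  -> after reshape: (13, 219, 4, 32)
Output shape: (13, 4, 219, 32)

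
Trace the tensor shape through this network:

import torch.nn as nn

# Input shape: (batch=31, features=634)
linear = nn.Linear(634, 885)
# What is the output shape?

Input shape: (31, 634)
Output shape: (31, 885)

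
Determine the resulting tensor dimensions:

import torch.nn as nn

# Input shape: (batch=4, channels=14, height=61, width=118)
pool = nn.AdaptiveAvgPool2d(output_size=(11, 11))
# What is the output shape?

Input shape: (4, 14, 61, 118)
Output shape: (4, 14, 11, 11)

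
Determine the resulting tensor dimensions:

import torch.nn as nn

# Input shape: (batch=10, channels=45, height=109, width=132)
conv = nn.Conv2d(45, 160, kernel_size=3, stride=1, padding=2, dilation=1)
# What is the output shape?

Input shape: (10, 45, 109, 132)
Output shape: (10, 160, 111, 134)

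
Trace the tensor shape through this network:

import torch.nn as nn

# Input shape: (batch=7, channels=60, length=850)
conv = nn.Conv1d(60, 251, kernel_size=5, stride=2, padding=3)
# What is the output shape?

Input shape: (7, 60, 850)
Output shape: (7, 251, 426)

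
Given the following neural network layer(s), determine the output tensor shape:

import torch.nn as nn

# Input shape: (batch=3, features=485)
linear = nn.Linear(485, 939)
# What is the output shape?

Input shape: (3, 485)
Output shape: (3, 939)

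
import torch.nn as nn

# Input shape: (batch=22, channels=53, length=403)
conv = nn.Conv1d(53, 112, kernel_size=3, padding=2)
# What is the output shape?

Input shape: (22, 53, 403)
Output shape: (22, 112, 405)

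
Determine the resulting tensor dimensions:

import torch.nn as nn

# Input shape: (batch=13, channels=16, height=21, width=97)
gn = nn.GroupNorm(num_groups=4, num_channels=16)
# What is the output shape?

Input shape: (13, 16, 21, 97)
Output shape: (13, 16, 21, 97)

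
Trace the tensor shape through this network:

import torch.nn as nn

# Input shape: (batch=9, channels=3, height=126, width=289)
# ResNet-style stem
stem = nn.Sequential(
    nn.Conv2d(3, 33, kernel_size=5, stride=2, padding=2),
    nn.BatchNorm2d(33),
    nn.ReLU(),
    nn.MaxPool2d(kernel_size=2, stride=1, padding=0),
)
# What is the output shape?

Input shape: (9, 3, 126, 289)
  -> after Conv2d 5x5 stride=2: (9, 33, 63, 145)
Output shape: (9, 33, 62, 144)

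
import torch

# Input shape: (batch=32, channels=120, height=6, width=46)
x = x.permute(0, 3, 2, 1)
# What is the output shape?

Input shape: (32, 120, 6, 46)
Output shape: (32, 46, 6, 120)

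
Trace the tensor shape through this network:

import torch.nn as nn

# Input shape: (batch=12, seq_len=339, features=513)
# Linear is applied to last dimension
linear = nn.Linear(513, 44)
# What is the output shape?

Input shape: (12, 339, 513)
Output shape: (12, 339, 44)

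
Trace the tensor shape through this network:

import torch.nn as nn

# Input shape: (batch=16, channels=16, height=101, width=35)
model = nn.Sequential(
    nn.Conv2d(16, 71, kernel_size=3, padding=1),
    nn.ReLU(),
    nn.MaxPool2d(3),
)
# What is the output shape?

Input shape: (16, 16, 101, 35)
  -> after Conv2d: (16, 71, 101, 35)
  -> after ReLU: (16, 71, 101, 35)
Output shape: (16, 71, 33, 11)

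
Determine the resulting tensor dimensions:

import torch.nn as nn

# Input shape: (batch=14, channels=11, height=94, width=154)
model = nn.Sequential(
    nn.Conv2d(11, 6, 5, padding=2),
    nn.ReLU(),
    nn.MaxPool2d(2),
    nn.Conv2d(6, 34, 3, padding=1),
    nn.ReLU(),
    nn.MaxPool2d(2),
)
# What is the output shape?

Input shape: (14, 11, 94, 154)
  -> after first Conv2d: (14, 6, 94, 154)
  -> after first MaxPool2d: (14, 6, 47, 77)
  -> after second Conv2d: (14, 34, 47, 77)
Output shape: (14, 34, 23, 38)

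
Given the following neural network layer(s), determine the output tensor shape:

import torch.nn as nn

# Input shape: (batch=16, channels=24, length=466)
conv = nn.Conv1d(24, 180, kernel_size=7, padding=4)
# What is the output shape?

Input shape: (16, 24, 466)
Output shape: (16, 180, 468)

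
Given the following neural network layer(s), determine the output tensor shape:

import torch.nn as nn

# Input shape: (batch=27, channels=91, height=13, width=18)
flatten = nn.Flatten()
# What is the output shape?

Input shape: (27, 91, 13, 18)
Output shape: (27, 21294)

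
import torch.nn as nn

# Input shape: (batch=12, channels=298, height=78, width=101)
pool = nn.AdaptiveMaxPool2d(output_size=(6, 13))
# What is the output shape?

Input shape: (12, 298, 78, 101)
Output shape: (12, 298, 6, 13)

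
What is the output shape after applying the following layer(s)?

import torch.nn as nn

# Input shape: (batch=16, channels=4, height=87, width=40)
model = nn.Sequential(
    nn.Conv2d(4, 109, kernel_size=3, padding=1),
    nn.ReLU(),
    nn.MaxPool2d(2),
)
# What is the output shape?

Input shape: (16, 4, 87, 40)
  -> after Conv2d: (16, 109, 87, 40)
  -> after ReLU: (16, 109, 87, 40)
Output shape: (16, 109, 43, 20)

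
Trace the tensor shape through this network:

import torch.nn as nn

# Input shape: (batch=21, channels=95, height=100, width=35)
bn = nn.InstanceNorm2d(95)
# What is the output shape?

Input shape: (21, 95, 100, 35)
Output shape: (21, 95, 100, 35)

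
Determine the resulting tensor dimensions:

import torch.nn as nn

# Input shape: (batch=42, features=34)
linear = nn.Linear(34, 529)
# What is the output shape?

Input shape: (42, 34)
Output shape: (42, 529)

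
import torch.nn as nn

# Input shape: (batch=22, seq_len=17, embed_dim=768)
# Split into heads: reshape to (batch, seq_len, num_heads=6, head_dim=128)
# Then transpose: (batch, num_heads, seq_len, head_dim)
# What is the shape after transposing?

Input shape: (22, 17, 768)
  -> after reshape: (22, 17, 6, 128)
Output shape: (22, 6, 17, 128)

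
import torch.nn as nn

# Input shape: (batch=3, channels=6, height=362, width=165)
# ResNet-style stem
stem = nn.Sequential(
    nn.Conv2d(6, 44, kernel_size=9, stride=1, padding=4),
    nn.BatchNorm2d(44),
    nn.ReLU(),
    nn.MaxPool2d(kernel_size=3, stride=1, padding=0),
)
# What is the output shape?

Input shape: (3, 6, 362, 165)
  -> after Conv2d 9x9 stride=1: (3, 44, 362, 165)
Output shape: (3, 44, 360, 163)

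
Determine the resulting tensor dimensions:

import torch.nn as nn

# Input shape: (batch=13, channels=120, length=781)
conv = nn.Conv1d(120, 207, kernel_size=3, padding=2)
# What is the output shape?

Input shape: (13, 120, 781)
Output shape: (13, 207, 783)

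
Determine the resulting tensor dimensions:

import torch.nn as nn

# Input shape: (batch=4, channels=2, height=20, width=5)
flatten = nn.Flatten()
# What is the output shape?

Input shape: (4, 2, 20, 5)
Output shape: (4, 200)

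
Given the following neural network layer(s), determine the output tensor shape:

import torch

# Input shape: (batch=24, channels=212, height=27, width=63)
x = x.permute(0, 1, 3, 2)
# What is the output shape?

Input shape: (24, 212, 27, 63)
Output shape: (24, 212, 63, 27)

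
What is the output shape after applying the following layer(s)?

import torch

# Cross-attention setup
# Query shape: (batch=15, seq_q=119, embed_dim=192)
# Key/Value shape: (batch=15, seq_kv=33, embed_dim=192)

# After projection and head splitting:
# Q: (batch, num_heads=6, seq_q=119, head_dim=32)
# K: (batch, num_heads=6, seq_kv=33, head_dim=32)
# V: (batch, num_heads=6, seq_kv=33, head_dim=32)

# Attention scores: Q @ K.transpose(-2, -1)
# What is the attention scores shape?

Input shape: (15, 119, 192)
Output shape: (15, 6, 119, 33)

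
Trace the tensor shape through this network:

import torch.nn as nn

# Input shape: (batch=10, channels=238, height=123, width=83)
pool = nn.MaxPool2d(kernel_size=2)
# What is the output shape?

Input shape: (10, 238, 123, 83)
Output shape: (10, 238, 61, 41)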